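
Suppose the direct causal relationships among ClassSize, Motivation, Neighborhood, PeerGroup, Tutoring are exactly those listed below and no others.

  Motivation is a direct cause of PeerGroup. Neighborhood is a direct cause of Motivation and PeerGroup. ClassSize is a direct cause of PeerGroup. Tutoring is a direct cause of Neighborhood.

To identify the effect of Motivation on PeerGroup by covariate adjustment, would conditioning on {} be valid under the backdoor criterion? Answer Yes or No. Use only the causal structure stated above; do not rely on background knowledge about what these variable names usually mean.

No

Backdoor paths from Motivation to PeerGroup (paths whose first edge points into Motivation):
  P1: Motivation <- Neighborhood -> PeerGroup
Condition 1 (no descendant of Motivation in the set): holds — descendants of Motivation are {PeerGroup}; none are in {}.
Condition 2 (every backdoor path blocked by {}):
  P1: open — no interior node is in the conditioning set.
{} does not satisfy the backdoor criterion.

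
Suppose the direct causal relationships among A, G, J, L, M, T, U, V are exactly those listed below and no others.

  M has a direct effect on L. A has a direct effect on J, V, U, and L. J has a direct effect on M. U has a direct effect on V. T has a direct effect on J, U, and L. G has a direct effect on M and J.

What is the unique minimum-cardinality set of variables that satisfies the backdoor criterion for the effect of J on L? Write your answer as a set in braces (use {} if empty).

{A, G, T}

Variables eligible for adjustment (non-descendants of J, excluding J and L): {A, G, T, U, V}.
Backdoor paths from J to L:
  P1: J <- T -> U <- A -> L
  P2: J <- T -> U -> V <- A -> L
  P3: J <- T -> L
  P4: J <- A -> U <- T -> L
  P5: J <- A -> V <- U <- T -> L
  P6: J <- A -> L
  P7: J <- G -> M -> L
The empty set is not sufficient: P3 (J <- T -> L) has no collider blocking it and no conditioned non-collider, so it is open.
Try {A, G, T}:
  P1: blocked at fork node T ∈ conditioning set.
  P2: blocked at fork node T ∈ conditioning set.
  P3: blocked at fork node T ∈ conditioning set.
  P4: blocked at fork node A ∈ conditioning set.
  P5: blocked at fork node A ∈ conditioning set.
  P6: blocked at fork node A ∈ conditioning set.
  P7: blocked at fork node G ∈ conditioning set.
{A, G, T} contains no descendant of J and blocks every backdoor path.
Every element of {A, G, T} is needed (dropping A leaves P6 open; dropping G leaves P7 open; dropping T leaves P3 open), so no proper subset is valid.
Among all size-3 subsets of the eligible variables, only {A, G, T} blocks every backdoor path, so it is the unique smallest valid adjustment set.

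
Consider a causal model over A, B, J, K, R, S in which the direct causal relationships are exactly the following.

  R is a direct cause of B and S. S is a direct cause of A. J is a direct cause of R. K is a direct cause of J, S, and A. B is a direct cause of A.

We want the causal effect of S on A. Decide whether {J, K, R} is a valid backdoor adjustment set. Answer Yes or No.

Backdoor paths from S to A (paths whose first edge points into S):
  P1: S <- K -> J -> R -> B -> A
  P2: S <- K -> A
  P3: S <- R <- J <- K -> A
  P4: S <- R -> B -> A
Condition 1 (no descendant of S in the set): holds — descendants of S are {A}; none are in {J, K, R}.
Condition 2 (every backdoor path blocked by {J, K, R}):
  P1: blocked at fork node K ∈ conditioning set.
  P2: blocked at fork node K ∈ conditioning set.
  P3: blocked at chain node R ∈ conditioning set.
  P4: blocked at fork node R ∈ conditioning set.
{J, K, R} satisfies the backdoor criterion.

Yes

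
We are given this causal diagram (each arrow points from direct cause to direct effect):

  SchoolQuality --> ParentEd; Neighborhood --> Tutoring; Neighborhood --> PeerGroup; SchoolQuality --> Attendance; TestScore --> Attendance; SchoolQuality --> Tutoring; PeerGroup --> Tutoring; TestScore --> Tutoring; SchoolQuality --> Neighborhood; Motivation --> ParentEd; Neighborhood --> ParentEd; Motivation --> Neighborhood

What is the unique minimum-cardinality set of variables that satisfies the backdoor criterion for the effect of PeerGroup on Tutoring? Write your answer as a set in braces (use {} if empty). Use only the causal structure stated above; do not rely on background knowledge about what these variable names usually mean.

{Neighborhood}

Variables eligible for adjustment (non-descendants of PeerGroup, excluding PeerGroup and Tutoring): {Attendance, Motivation, Neighborhood, ParentEd, SchoolQuality, TestScore}.
Backdoor paths from PeerGroup to Tutoring:
  P1: PeerGroup <- Neighborhood <- Motivation -> ParentEd <- SchoolQuality -> Attendance <- TestScore -> Tutoring
  P2: PeerGroup <- Neighborhood <- Motivation -> ParentEd <- SchoolQuality -> Tutoring
  P3: PeerGroup <- Neighborhood <- SchoolQuality -> Attendance <- TestScore -> Tutoring
  P4: PeerGroup <- Neighborhood <- SchoolQuality -> Tutoring
  P5: PeerGroup <- Neighborhood -> Tutoring
  P6: PeerGroup <- Neighborhood -> ParentEd <- SchoolQuality -> Attendance <- TestScore -> Tutoring
  P7: PeerGroup <- Neighborhood -> ParentEd <- SchoolQuality -> Tutoring
The empty set is not sufficient: P4 (PeerGroup <- Neighborhood <- SchoolQuality -> Tutoring) has no collider blocking it and no conditioned non-collider, so it is open.
Try {Neighborhood}:
  P1: blocked at chain node Neighborhood ∈ conditioning set.
  P2: blocked at chain node Neighborhood ∈ conditioning set.
  P3: blocked at chain node Neighborhood ∈ conditioning set.
  P4: blocked at chain node Neighborhood ∈ conditioning set.
  P5: blocked at fork node Neighborhood ∈ conditioning set.
  P6: blocked at fork node Neighborhood ∈ conditioning set.
  P7: blocked at fork node Neighborhood ∈ conditioning set.
{Neighborhood} contains no descendant of PeerGroup and blocks every backdoor path.
No other singleton works — e.g. {TestScore} leaves P4 open — so {Neighborhood} is the unique smallest valid adjustment set.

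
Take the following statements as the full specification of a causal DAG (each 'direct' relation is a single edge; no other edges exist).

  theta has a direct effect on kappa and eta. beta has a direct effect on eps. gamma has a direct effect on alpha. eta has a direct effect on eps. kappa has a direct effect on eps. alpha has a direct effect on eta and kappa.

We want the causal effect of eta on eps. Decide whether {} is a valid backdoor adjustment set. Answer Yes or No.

No

Backdoor paths from eta to eps (paths whose first edge points into eta):
  P1: eta <- theta -> kappa -> eps
  P2: eta <- alpha -> kappa -> eps
Condition 1 (no descendant of eta in the set): holds — descendants of eta are {eps}; none are in {}.
Condition 2 (every backdoor path blocked by {}):
  P1: open — no interior node is in the conditioning set.
  P2: open — no interior node is in the conditioning set.
{} does not satisfy the backdoor criterion.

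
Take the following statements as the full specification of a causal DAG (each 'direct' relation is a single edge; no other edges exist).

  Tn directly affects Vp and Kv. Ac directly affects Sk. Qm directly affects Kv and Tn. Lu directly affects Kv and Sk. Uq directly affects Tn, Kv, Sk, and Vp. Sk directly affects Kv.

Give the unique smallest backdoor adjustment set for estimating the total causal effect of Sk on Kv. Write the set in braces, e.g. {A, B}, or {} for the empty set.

{Lu, Uq}

Variables eligible for adjustment (non-descendants of Sk, excluding Sk and Kv): {Ac, Lu, Qm, Tn, Uq, Vp}.
Backdoor paths from Sk to Kv:
  P1: Sk <- Uq -> Tn <- Qm -> Kv
  P2: Sk <- Uq -> Tn -> Kv
  P3: Sk <- Uq -> Vp <- Tn <- Qm -> Kv
  P4: Sk <- Uq -> Vp <- Tn -> Kv
  P5: Sk <- Uq -> Kv
  P6: Sk <- Lu -> Kv
The empty set is not sufficient: P2 (Sk <- Uq -> Tn -> Kv) has no collider blocking it and no conditioned non-collider, so it is open.
Try {Lu, Uq}:
  P1: blocked at fork node Uq ∈ conditioning set.
  P2: blocked at fork node Uq ∈ conditioning set.
  P3: blocked at fork node Uq ∈ conditioning set.
  P4: blocked at fork node Uq ∈ conditioning set.
  P5: blocked at fork node Uq ∈ conditioning set.
  P6: blocked at fork node Lu ∈ conditioning set.
{Lu, Uq} contains no descendant of Sk and blocks every backdoor path.
Every element of {Lu, Uq} is needed (dropping Lu leaves P6 open; dropping Uq leaves P2 open), so no proper subset is valid.
Among all size-2 subsets of the eligible variables, only {Lu, Uq} blocks every backdoor path, so it is the unique smallest valid adjustment set.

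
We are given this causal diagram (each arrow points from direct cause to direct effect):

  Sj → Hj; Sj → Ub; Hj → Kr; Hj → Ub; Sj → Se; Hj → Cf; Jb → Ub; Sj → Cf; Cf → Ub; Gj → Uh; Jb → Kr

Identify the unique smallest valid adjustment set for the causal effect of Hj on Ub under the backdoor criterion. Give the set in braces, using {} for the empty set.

{Sj}

Variables eligible for adjustment (non-descendants of Hj, excluding Hj and Ub): {Gj, Jb, Se, Sj, Uh}.
Backdoor paths from Hj to Ub:
  P1: Hj <- Sj -> Cf -> Ub
  P2: Hj <- Sj -> Ub
The empty set is not sufficient: P1 (Hj <- Sj -> Cf -> Ub) has no collider blocking it and no conditioned non-collider, so it is open.
Try {Sj}:
  P1: blocked at fork node Sj ∈ conditioning set.
  P2: blocked at fork node Sj ∈ conditioning set.
{Sj} contains no descendant of Hj and blocks every backdoor path.
No other singleton works — e.g. {Gj} leaves P1 open — so {Sj} is the unique smallest valid adjustment set.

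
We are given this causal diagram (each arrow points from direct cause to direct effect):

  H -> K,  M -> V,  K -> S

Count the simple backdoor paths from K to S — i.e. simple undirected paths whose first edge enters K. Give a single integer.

0

A backdoor path from K to S is any simple undirected path whose first edge points into K (i.e. leaves K via a parent).
Parents of K: {H}.
No simple path from any parent of K reaches S without revisiting K, so there are no backdoor paths.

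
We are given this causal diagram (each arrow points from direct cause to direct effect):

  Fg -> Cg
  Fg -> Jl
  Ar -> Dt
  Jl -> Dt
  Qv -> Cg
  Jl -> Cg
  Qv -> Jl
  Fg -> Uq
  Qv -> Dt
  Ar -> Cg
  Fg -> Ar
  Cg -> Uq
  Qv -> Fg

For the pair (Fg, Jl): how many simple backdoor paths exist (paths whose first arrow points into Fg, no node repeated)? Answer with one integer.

5

A backdoor path from Fg to Jl is any simple undirected path whose first edge points into Fg (i.e. leaves Fg via a parent).
Parents of Fg: {Qv}.
Enumerating:
  P1: Fg <- Qv -> Jl
  P2: Fg <- Qv -> Dt <- Ar -> Cg <- Jl
  P3: Fg <- Qv -> Dt <- Jl
  P4: Fg <- Qv -> Cg <- Ar -> Dt <- Jl
  P5: Fg <- Qv -> Cg <- Jl
That exhausts the simple backdoor paths. Count: 5.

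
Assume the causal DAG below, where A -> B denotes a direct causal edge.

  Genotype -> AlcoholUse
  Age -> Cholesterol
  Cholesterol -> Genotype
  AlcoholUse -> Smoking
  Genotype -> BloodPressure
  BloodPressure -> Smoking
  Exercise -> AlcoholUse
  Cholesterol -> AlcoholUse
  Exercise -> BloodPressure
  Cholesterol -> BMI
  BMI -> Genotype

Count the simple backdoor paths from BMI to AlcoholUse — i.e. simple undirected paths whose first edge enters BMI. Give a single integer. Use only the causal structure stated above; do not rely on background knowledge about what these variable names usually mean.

A backdoor path from BMI to AlcoholUse is any simple undirected path whose first edge points into BMI (i.e. leaves BMI via a parent).
Parents of BMI: {Cholesterol}.
Enumerating:
  P1: BMI <- Cholesterol -> Genotype -> BloodPressure <- Exercise -> AlcoholUse
  P2: BMI <- Cholesterol -> Genotype -> BloodPressure -> Smoking <- AlcoholUse
  P3: BMI <- Cholesterol -> Genotype -> AlcoholUse
  P4: BMI <- Cholesterol -> AlcoholUse
That exhausts the simple backdoor paths. Count: 4.

4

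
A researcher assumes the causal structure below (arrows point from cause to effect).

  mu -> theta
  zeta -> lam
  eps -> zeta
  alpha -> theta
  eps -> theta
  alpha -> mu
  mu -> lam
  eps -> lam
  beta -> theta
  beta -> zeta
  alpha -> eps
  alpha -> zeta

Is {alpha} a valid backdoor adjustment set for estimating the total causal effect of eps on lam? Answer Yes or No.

Backdoor paths from eps to lam (paths whose first edge points into eps):
  P1: eps <- alpha -> zeta <- beta -> theta <- mu -> lam
  P2: eps <- alpha -> zeta -> lam
  P3: eps <- alpha -> mu -> lam
  P4: eps <- alpha -> mu -> theta <- beta -> zeta -> lam
  P5: eps <- alpha -> theta <- beta -> zeta -> lam
  P6: eps <- alpha -> theta <- mu -> lam
Condition 1 (no descendant of eps in the set): holds — descendants of eps are {lam, theta, zeta}; none are in {alpha}.
Condition 2 (every backdoor path blocked by {alpha}):
  P1: blocked at fork node alpha ∈ conditioning set.
  P2: blocked at fork node alpha ∈ conditioning set.
  P3: blocked at fork node alpha ∈ conditioning set.
  P4: blocked at fork node alpha ∈ conditioning set.
  P5: blocked at fork node alpha ∈ conditioning set.
  P6: blocked at fork node alpha ∈ conditioning set.
{alpha} satisfies the backdoor criterion.

Yes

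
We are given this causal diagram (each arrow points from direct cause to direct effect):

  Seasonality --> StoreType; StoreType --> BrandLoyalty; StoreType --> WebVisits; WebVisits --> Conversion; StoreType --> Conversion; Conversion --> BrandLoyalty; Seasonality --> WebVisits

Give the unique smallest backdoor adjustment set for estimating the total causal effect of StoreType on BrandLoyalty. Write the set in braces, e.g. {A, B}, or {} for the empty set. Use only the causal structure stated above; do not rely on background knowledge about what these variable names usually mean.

{Seasonality}

Variables eligible for adjustment (non-descendants of StoreType, excluding StoreType and BrandLoyalty): {Seasonality}.
Backdoor paths from StoreType to BrandLoyalty:
  P1: StoreType <- Seasonality -> WebVisits -> Conversion -> BrandLoyalty
The empty set is not sufficient: P1 (StoreType <- Seasonality -> WebVisits -> Conversion -> BrandLoyalty) has no collider blocking it and no conditioned non-collider, so it is open.
Try {Seasonality}:
  P1: blocked at fork node Seasonality ∈ conditioning set.
{Seasonality} contains no descendant of StoreType and blocks every backdoor path.
{Seasonality} is the unique smallest valid adjustment set.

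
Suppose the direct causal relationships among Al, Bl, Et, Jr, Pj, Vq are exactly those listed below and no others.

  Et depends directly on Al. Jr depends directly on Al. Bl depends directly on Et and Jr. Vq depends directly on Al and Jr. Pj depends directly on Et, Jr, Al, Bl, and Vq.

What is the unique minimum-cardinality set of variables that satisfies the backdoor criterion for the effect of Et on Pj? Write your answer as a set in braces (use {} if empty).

{Al}

Variables eligible for adjustment (non-descendants of Et, excluding Et and Pj): {Al, Jr, Vq}.
Backdoor paths from Et to Pj:
  P1: Et <- Al -> Jr -> Vq -> Pj
  P2: Et <- Al -> Jr -> Bl -> Pj
  P3: Et <- Al -> Jr -> Pj
  P4: Et <- Al -> Vq <- Jr -> Bl -> Pj
  P5: Et <- Al -> Vq <- Jr -> Pj
  P6: Et <- Al -> Vq -> Pj
  P7: Et <- Al -> Pj
The empty set is not sufficient: P1 (Et <- Al -> Jr -> Vq -> Pj) has no collider blocking it and no conditioned non-collider, so it is open.
Try {Al}:
  P1: blocked at fork node Al ∈ conditioning set.
  P2: blocked at fork node Al ∈ conditioning set.
  P3: blocked at fork node Al ∈ conditioning set.
  P4: blocked at fork node Al ∈ conditioning set.
  P5: blocked at fork node Al ∈ conditioning set.
  P6: blocked at fork node Al ∈ conditioning set.
  P7: blocked at fork node Al ∈ conditioning set.
{Al} contains no descendant of Et and blocks every backdoor path.
No other singleton works — e.g. {Jr} leaves P6 open — so {Al} is the unique smallest valid adjustment set.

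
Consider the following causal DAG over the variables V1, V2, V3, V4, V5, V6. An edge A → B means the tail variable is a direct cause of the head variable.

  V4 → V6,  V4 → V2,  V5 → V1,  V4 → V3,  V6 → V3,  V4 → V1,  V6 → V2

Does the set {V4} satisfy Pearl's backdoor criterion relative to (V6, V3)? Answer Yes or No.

Yes

Backdoor paths from V6 to V3 (paths whose first edge points into V6):
  P1: V6 <- V4 -> V3
Condition 1 (no descendant of V6 in the set): holds — descendants of V6 are {V2, V3}; none are in {V4}.
Condition 2 (every backdoor path blocked by {V4}):
  P1: blocked at fork node V4 ∈ conditioning set.
{V4} satisfies the backdoor criterion.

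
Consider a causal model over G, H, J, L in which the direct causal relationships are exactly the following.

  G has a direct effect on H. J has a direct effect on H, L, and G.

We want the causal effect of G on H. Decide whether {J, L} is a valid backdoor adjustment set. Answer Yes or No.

Yes

Backdoor paths from G to H (paths whose first edge points into G):
  P1: G <- J -> H
Condition 1 (no descendant of G in the set): holds — descendants of G are {H}; none are in {J, L}.
Condition 2 (every backdoor path blocked by {J, L}):
  P1: blocked at fork node J ∈ conditioning set.
{J, L} satisfies the backdoor criterion.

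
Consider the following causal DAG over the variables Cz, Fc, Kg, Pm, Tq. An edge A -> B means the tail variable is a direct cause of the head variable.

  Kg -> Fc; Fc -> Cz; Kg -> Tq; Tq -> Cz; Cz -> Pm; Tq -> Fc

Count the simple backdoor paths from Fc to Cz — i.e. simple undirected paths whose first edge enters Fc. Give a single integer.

A backdoor path from Fc to Cz is any simple undirected path whose first edge points into Fc (i.e. leaves Fc via a parent).
Parents of Fc: {Kg, Tq}.
Enumerating:
  P1: Fc <- Kg -> Tq -> Cz
  P2: Fc <- Tq -> Cz
That exhausts the simple backdoor paths. Count: 2.

2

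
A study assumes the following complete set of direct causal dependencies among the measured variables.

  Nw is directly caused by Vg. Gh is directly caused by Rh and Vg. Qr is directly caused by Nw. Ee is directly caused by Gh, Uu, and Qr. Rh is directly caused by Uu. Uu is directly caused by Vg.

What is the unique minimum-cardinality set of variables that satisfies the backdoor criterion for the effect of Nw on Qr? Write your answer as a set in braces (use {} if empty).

{}

Variables eligible for adjustment (non-descendants of Nw, excluding Nw and Qr): {Gh, Rh, Uu, Vg}.
Backdoor paths from Nw to Qr:
  P1: Nw <- Vg -> Uu -> Rh -> Gh -> Ee <- Qr
  P2: Nw <- Vg -> Uu -> Ee <- Qr
  P3: Nw <- Vg -> Gh <- Rh <- Uu -> Ee <- Qr
  P4: Nw <- Vg -> Gh -> Ee <- Qr
Each backdoor path contains an unconditioned collider, so every path is already blocked with the empty conditioning set:
  P1: blocked at collider Ee (neither it nor any descendant is in the conditioning set).
  P2: blocked at collider Ee (neither it nor any descendant is in the conditioning set).
  P3: blocked at collider Gh (neither it nor any descendant is in the conditioning set).
  P4: blocked at collider Ee (neither it nor any descendant is in the conditioning set).
The empty set is therefore the unique smallest valid set.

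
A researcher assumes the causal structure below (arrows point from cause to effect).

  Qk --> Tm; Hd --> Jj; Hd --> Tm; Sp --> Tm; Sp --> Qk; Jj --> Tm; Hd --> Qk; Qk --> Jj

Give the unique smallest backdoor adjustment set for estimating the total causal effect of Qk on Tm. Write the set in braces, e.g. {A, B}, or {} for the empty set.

{Hd, Sp}

Variables eligible for adjustment (non-descendants of Qk, excluding Qk and Tm): {Hd, Sp}.
Backdoor paths from Qk to Tm:
  P1: Qk <- Hd -> Jj -> Tm
  P2: Qk <- Hd -> Tm
  P3: Qk <- Sp -> Tm
The empty set is not sufficient: P1 (Qk <- Hd -> Jj -> Tm) has no collider blocking it and no conditioned non-collider, so it is open.
Try {Hd, Sp}:
  P1: blocked at fork node Hd ∈ conditioning set.
  P2: blocked at fork node Hd ∈ conditioning set.
  P3: blocked at fork node Sp ∈ conditioning set.
{Hd, Sp} contains no descendant of Qk and blocks every backdoor path.
Every element of {Hd, Sp} is needed (dropping Hd leaves P1 open; dropping Sp leaves P3 open), so no proper subset is valid.
Among all size-2 subsets of the eligible variables, only {Hd, Sp} blocks every backdoor path, so it is the unique smallest valid adjustment set.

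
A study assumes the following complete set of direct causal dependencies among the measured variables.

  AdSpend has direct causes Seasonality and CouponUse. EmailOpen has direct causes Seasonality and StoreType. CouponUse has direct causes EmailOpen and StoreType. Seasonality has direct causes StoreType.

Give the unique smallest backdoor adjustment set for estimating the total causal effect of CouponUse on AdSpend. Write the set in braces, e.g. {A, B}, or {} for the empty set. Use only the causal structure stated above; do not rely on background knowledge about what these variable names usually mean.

{Seasonality}

Variables eligible for adjustment (non-descendants of CouponUse, excluding CouponUse and AdSpend): {EmailOpen, Seasonality, StoreType}.
Backdoor paths from CouponUse to AdSpend:
  P1: CouponUse <- StoreType -> Seasonality -> AdSpend
  P2: CouponUse <- StoreType -> EmailOpen <- Seasonality -> AdSpend
  P3: CouponUse <- EmailOpen <- StoreType -> Seasonality -> AdSpend
  P4: CouponUse <- EmailOpen <- Seasonality -> AdSpend
The empty set is not sufficient: P1 (CouponUse <- StoreType -> Seasonality -> AdSpend) has no collider blocking it and no conditioned non-collider, so it is open.
Try {Seasonality}:
  P1: blocked at chain node Seasonality ∈ conditioning set.
  P2: blocked at collider EmailOpen (neither it nor any descendant is in the conditioning set).
  P3: blocked at chain node Seasonality ∈ conditioning set.
  P4: blocked at fork node Seasonality ∈ conditioning set.
{Seasonality} contains no descendant of CouponUse and blocks every backdoor path.
No other singleton works — e.g. {StoreType} leaves P4 open — so {Seasonality} is the unique smallest valid adjustment set.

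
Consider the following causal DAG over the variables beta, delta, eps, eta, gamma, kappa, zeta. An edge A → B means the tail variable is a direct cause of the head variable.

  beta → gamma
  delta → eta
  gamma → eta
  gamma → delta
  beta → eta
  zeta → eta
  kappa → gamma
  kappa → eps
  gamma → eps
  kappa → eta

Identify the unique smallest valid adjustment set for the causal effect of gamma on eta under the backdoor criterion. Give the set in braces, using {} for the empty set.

{beta, kappa}

Variables eligible for adjustment (non-descendants of gamma, excluding gamma and eta): {beta, kappa, zeta}.
Backdoor paths from gamma to eta:
  P1: gamma <- kappa -> eta
  P2: gamma <- beta -> eta
The empty set is not sufficient: P1 (gamma <- kappa -> eta) has no collider blocking it and no conditioned non-collider, so it is open.
Try {beta, kappa}:
  P1: blocked at fork node kappa ∈ conditioning set.
  P2: blocked at fork node beta ∈ conditioning set.
{beta, kappa} contains no descendant of gamma and blocks every backdoor path.
Every element of {beta, kappa} is needed (dropping beta leaves P2 open; dropping kappa leaves P1 open), so no proper subset is valid.
Among all size-2 subsets of the eligible variables, only {beta, kappa} blocks every backdoor path, so it is the unique smallest valid adjustment set.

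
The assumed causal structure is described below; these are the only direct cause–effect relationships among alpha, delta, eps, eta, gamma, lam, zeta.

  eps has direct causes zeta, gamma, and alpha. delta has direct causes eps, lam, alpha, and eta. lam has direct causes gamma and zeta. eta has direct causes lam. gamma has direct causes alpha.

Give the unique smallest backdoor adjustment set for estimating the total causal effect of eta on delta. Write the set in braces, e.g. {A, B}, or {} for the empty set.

Variables eligible for adjustment (non-descendants of eta, excluding eta and delta): {alpha, eps, gamma, lam, zeta}.
Backdoor paths from eta to delta:
  P1: eta <- lam <- zeta -> eps <- alpha -> delta
  P2: eta <- lam <- zeta -> eps <- gamma <- alpha -> delta
  P3: eta <- lam <- zeta -> eps -> delta
  P4: eta <- lam <- gamma <- alpha -> eps -> delta
  P5: eta <- lam <- gamma <- alpha -> delta
  P6: eta <- lam <- gamma -> eps <- alpha -> delta
  P7: eta <- lam <- gamma -> eps -> delta
  P8: eta <- lam -> delta
The empty set is not sufficient: P3 (eta <- lam <- zeta -> eps -> delta) has no collider blocking it and no conditioned non-collider, so it is open.
Try {lam}:
  P1: blocked at chain node lam ∈ conditioning set.
  P2: blocked at chain node lam ∈ conditioning set.
  P3: blocked at chain node lam ∈ conditioning set.
  P4: blocked at chain node lam ∈ conditioning set.
  P5: blocked at chain node lam ∈ conditioning set.
  P6: blocked at chain node lam ∈ conditioning set.
  P7: blocked at chain node lam ∈ conditioning set.
  P8: blocked at fork node lam ∈ conditioning set.
{lam} contains no descendant of eta and blocks every backdoor path.
No other singleton works — e.g. {alpha} leaves P3 open — so {lam} is the unique smallest valid adjustment set.

{lam}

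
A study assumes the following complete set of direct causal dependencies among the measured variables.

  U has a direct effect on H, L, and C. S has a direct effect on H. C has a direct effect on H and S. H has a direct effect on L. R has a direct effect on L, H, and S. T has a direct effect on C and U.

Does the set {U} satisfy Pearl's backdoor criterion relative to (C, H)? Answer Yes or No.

Backdoor paths from C to H (paths whose first edge points into C):
  P1: C <- T -> U -> H
  P2: C <- T -> U -> L <- R -> S -> H
  P3: C <- T -> U -> L <- R -> H
  P4: C <- T -> U -> L <- H
  P5: C <- U -> H
  P6: C <- U -> L <- R -> S -> H
  P7: C <- U -> L <- R -> H
  P8: C <- U -> L <- H
Condition 1 (no descendant of C in the set): holds — descendants of C are {H, L, S}; none are in {U}.
Condition 2 (every backdoor path blocked by {U}):
  P1: blocked at chain node U ∈ conditioning set.
  P2: blocked at chain node U ∈ conditioning set.
  P3: blocked at chain node U ∈ conditioning set.
  P4: blocked at chain node U ∈ conditioning set.
  P5: blocked at fork node U ∈ conditioning set.
  P6: blocked at fork node U ∈ conditioning set.
  P7: blocked at fork node U ∈ conditioning set.
  P8: blocked at fork node U ∈ conditioning set.
{U} satisfies the backdoor criterion.

Yes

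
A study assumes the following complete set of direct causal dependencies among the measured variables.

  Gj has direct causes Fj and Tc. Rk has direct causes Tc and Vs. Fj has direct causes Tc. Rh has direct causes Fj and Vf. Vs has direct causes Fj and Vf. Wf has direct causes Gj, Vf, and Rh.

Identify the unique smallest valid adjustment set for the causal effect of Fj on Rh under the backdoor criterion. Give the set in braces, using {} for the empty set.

{}

Variables eligible for adjustment (non-descendants of Fj, excluding Fj and Rh): {Tc, Vf}.
Backdoor paths from Fj to Rh:
  P1: Fj <- Tc -> Gj -> Wf <- Vf -> Rh
  P2: Fj <- Tc -> Gj -> Wf <- Rh
  P3: Fj <- Tc -> Rk <- Vs <- Vf -> Rh
  P4: Fj <- Tc -> Rk <- Vs <- Vf -> Wf <- Rh
Each backdoor path contains an unconditioned collider, so every path is already blocked with the empty conditioning set:
  P1: blocked at collider Wf (neither it nor any descendant is in the conditioning set).
  P2: blocked at collider Wf (neither it nor any descendant is in the conditioning set).
  P3: blocked at collider Rk (neither it nor any descendant is in the conditioning set).
  P4: blocked at collider Rk (neither it nor any descendant is in the conditioning set).
The empty set is therefore the unique smallest valid set.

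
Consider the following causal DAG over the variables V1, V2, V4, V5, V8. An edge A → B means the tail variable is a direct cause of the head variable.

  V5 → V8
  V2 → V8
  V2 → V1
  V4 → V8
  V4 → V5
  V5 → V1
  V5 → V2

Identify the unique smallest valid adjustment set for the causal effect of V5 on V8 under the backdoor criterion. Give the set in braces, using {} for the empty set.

{V4}

Variables eligible for adjustment (non-descendants of V5, excluding V5 and V8): {V4}.
Backdoor paths from V5 to V8:
  P1: V5 <- V4 -> V8
The empty set is not sufficient: P1 (V5 <- V4 -> V8) has no collider blocking it and no conditioned non-collider, so it is open.
Try {V4}:
  P1: blocked at fork node V4 ∈ conditioning set.
{V4} contains no descendant of V5 and blocks every backdoor path.
{V4} is the unique smallest valid adjustment set.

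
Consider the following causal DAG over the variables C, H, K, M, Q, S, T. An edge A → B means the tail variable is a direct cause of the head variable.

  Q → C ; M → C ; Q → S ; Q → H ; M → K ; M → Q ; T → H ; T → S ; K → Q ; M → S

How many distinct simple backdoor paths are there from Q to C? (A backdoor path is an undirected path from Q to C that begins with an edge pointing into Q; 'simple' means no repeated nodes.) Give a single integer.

2

A backdoor path from Q to C is any simple undirected path whose first edge points into Q (i.e. leaves Q via a parent).
Parents of Q: {K, M}.
Enumerating:
  P1: Q <- M -> C
  P2: Q <- K <- M -> C
That exhausts the simple backdoor paths. Count: 2.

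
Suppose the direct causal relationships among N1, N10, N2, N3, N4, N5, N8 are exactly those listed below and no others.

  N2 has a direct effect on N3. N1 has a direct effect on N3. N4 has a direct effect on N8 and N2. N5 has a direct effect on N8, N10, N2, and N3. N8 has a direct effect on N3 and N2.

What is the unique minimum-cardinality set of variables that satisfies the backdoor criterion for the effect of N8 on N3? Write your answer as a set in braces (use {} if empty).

Variables eligible for adjustment (non-descendants of N8, excluding N8 and N3): {N1, N10, N4, N5}.
Backdoor paths from N8 to N3:
  P1: N8 <- N4 -> N2 <- N5 -> N3
  P2: N8 <- N4 -> N2 -> N3
  P3: N8 <- N5 -> N2 -> N3
  P4: N8 <- N5 -> N3
The empty set is not sufficient: P2 (N8 <- N4 -> N2 -> N3) has no collider blocking it and no conditioned non-collider, so it is open.
Try {N4, N5}:
  P1: blocked at fork node N4 ∈ conditioning set.
  P2: blocked at fork node N4 ∈ conditioning set.
  P3: blocked at fork node N5 ∈ conditioning set.
  P4: blocked at fork node N5 ∈ conditioning set.
{N4, N5} contains no descendant of N8 and blocks every backdoor path.
Every element of {N4, N5} is needed (dropping N4 leaves P2 open; dropping N5 leaves P3 open), so no proper subset is valid.
Among all size-2 subsets of the eligible variables, only {N4, N5} blocks every backdoor path, so it is the unique smallest valid adjustment set.

{N4, N5}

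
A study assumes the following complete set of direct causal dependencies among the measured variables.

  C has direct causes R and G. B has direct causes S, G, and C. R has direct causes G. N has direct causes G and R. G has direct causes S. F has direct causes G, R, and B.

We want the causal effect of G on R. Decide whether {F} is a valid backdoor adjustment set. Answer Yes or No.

No

Backdoor paths from G to R (paths whose first edge points into G):
  P1: G <- S -> B <- C <- R
  P2: G <- S -> B -> F <- R
Condition 1 (no descendant of G in the set): FAILS — F is a descendant of G.
Condition 2 (every backdoor path blocked by {F}):
  P1: open — collider(s) B are conditioned on (or have a conditioned descendant) and no non-collider on the path is in the set.
  P2: open — collider(s) F are conditioned on (or have a conditioned descendant) and no non-collider on the path is in the set.
{F} does not satisfy the backdoor criterion.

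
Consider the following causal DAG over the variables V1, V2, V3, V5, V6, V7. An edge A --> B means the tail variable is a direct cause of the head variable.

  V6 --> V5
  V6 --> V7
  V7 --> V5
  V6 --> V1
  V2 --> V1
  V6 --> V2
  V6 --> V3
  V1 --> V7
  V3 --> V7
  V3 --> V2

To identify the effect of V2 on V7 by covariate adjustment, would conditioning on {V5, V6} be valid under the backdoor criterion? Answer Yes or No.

No

Backdoor paths from V2 to V7 (paths whose first edge points into V2):
  P1: V2 <- V6 -> V3 -> V7
  P2: V2 <- V6 -> V1 -> V7
  P3: V2 <- V6 -> V7
  P4: V2 <- V6 -> V5 <- V7
  P5: V2 <- V3 <- V6 -> V1 -> V7
  P6: V2 <- V3 <- V6 -> V7
  P7: V2 <- V3 <- V6 -> V5 <- V7
  P8: V2 <- V3 -> V7
Condition 1 (no descendant of V2 in the set): FAILS — V5 is a descendant of V2.
Condition 2 (every backdoor path blocked by {V5, V6}):
  P1: blocked at fork node V6 ∈ conditioning set.
  P2: blocked at fork node V6 ∈ conditioning set.
  P3: blocked at fork node V6 ∈ conditioning set.
  P4: blocked at fork node V6 ∈ conditioning set.
  P5: blocked at fork node V6 ∈ conditioning set.
  P6: blocked at fork node V6 ∈ conditioning set.
  P7: blocked at fork node V6 ∈ conditioning set.
  P8: open — no interior node is in the conditioning set.
{V5, V6} does not satisfy the backdoor criterion.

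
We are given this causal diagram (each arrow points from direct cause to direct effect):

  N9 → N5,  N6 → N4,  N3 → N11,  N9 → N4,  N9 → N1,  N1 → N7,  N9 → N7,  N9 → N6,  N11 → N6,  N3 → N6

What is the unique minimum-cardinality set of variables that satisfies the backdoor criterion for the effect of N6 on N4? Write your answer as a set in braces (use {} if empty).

{N9}

Variables eligible for adjustment (non-descendants of N6, excluding N6 and N4): {N1, N11, N3, N5, N7, N9}.
Backdoor paths from N6 to N4:
  P1: N6 <- N9 -> N4
The empty set is not sufficient: P1 (N6 <- N9 -> N4) has no collider blocking it and no conditioned non-collider, so it is open.
Try {N9}:
  P1: blocked at fork node N9 ∈ conditioning set.
{N9} contains no descendant of N6 and blocks every backdoor path.
No other singleton works — e.g. {N3} leaves P1 open — so {N9} is the unique smallest valid adjustment set.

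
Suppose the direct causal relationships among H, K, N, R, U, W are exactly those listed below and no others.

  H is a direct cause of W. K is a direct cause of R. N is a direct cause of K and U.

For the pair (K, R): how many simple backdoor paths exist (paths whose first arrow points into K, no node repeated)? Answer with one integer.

0

A backdoor path from K to R is any simple undirected path whose first edge points into K (i.e. leaves K via a parent).
Parents of K: {N}.
No simple path from any parent of K reaches R without revisiting K, so there are no backdoor paths.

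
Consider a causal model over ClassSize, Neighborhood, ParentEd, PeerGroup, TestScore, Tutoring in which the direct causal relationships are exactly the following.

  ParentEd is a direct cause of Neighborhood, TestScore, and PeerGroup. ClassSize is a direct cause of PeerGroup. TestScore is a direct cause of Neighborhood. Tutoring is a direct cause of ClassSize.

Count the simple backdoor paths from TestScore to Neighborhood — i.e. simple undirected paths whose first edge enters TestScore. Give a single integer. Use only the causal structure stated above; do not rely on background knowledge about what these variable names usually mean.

A backdoor path from TestScore to Neighborhood is any simple undirected path whose first edge points into TestScore (i.e. leaves TestScore via a parent).
Parents of TestScore: {ParentEd}.
Enumerating:
  P1: TestScore <- ParentEd -> Neighborhood
That exhausts the simple backdoor paths. Count: 1.

1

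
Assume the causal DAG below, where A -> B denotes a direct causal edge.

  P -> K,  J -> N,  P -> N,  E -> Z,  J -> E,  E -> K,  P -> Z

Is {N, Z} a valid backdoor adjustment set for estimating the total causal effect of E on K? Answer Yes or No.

No

Backdoor paths from E to K (paths whose first edge points into E):
  P1: E <- J -> N <- P -> K
Condition 1 (no descendant of E in the set): FAILS — Z is a descendant of E.
Condition 2 (every backdoor path blocked by {N, Z}):
  P1: open — collider(s) N are conditioned on (or have a conditioned descendant) and no non-collider on the path is in the set.
{N, Z} does not satisfy the backdoor criterion.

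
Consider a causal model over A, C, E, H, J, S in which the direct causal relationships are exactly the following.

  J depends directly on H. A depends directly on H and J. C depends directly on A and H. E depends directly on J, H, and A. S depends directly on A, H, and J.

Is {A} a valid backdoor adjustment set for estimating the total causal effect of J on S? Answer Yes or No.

Backdoor paths from J to S (paths whose first edge points into J):
  P1: J <- H -> A -> S
  P2: J <- H -> C <- A -> S
  P3: J <- H -> E <- A -> S
  P4: J <- H -> S
Condition 1 (no descendant of J in the set): FAILS — A is a descendant of J.
Condition 2 (every backdoor path blocked by {A}):
  P1: blocked at chain node A ∈ conditioning set.
  P2: blocked at collider C (neither it nor any descendant is in the conditioning set).
  P3: blocked at collider E (neither it nor any descendant is in the conditioning set).
  P4: open — no interior node is in the conditioning set.
{A} does not satisfy the backdoor criterion.

No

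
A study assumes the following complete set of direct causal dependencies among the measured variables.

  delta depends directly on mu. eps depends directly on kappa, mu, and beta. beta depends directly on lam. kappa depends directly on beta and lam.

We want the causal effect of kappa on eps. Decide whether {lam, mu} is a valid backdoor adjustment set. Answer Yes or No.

Backdoor paths from kappa to eps (paths whose first edge points into kappa):
  P1: kappa <- lam -> beta -> eps
  P2: kappa <- beta -> eps
Condition 1 (no descendant of kappa in the set): holds — descendants of kappa are {eps}; none are in {lam, mu}.
Condition 2 (every backdoor path blocked by {lam, mu}):
  P1: blocked at fork node lam ∈ conditioning set.
  P2: open — no interior node is in the conditioning set.
{lam, mu} does not satisfy the backdoor criterion.

No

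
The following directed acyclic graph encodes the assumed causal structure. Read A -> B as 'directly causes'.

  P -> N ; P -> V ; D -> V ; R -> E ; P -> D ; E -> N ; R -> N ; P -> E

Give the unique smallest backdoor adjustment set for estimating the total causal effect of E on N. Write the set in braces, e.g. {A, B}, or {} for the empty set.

Variables eligible for adjustment (non-descendants of E, excluding E and N): {D, P, R, V}.
Backdoor paths from E to N:
  P1: E <- R -> N
  P2: E <- P -> N
The empty set is not sufficient: P1 (E <- R -> N) has no collider blocking it and no conditioned non-collider, so it is open.
Try {P, R}:
  P1: blocked at fork node R ∈ conditioning set.
  P2: blocked at fork node P ∈ conditioning set.
{P, R} contains no descendant of E and blocks every backdoor path.
Every element of {P, R} is needed (dropping P leaves P2 open; dropping R leaves P1 open), so no proper subset is valid.
Among all size-2 subsets of the eligible variables, only {P, R} blocks every backdoor path, so it is the unique smallest valid adjustment set.

{P, R}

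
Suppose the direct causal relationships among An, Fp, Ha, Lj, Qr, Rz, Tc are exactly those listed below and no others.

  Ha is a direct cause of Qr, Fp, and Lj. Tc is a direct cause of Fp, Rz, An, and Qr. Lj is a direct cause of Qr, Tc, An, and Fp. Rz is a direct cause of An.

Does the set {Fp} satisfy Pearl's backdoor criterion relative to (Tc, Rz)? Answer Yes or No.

No

Backdoor paths from Tc to Rz (paths whose first edge points into Tc):
  P1: Tc <- Lj -> An <- Rz
Condition 1 (no descendant of Tc in the set): FAILS — Fp is a descendant of Tc.
Condition 2 (every backdoor path blocked by {Fp}):
  P1: blocked at collider An (neither it nor any descendant is in the conditioning set).
{Fp} does not satisfy the backdoor criterion.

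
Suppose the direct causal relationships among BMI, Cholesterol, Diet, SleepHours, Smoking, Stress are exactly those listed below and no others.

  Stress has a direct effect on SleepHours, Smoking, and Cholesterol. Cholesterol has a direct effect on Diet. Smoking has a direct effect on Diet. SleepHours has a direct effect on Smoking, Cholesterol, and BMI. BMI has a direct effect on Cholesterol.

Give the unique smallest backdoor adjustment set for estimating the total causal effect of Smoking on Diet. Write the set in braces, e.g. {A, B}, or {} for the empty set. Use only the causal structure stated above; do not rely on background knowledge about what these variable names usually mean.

{Cholesterol}

Variables eligible for adjustment (non-descendants of Smoking, excluding Smoking and Diet): {BMI, Cholesterol, SleepHours, Stress}.
Backdoor paths from Smoking to Diet:
  P1: Smoking <- Stress -> SleepHours -> BMI -> Cholesterol -> Diet
  P2: Smoking <- Stress -> SleepHours -> Cholesterol -> Diet
  P3: Smoking <- Stress -> Cholesterol -> Diet
  P4: Smoking <- SleepHours <- Stress -> Cholesterol -> Diet
  P5: Smoking <- SleepHours -> BMI -> Cholesterol -> Diet
  P6: Smoking <- SleepHours -> Cholesterol -> Diet
The empty set is not sufficient: P1 (Smoking <- Stress -> SleepHours -> BMI -> Cholesterol -> Diet) has no collider blocking it and no conditioned non-collider, so it is open.
Try {Cholesterol}:
  P1: blocked at chain node Cholesterol ∈ conditioning set.
  P2: blocked at chain node Cholesterol ∈ conditioning set.
  P3: blocked at chain node Cholesterol ∈ conditioning set.
  P4: blocked at chain node Cholesterol ∈ conditioning set.
  P5: blocked at chain node Cholesterol ∈ conditioning set.
  P6: blocked at chain node Cholesterol ∈ conditioning set.
{Cholesterol} contains no descendant of Smoking and blocks every backdoor path.
No other singleton works — e.g. {Stress} leaves P5 open — so {Cholesterol} is the unique smallest valid adjustment set.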